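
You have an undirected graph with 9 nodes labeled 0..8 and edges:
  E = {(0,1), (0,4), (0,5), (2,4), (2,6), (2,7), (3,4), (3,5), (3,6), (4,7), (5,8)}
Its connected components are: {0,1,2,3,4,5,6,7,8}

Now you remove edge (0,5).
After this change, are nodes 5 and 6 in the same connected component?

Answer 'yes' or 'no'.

Answer: yes

Derivation:
Initial components: {0,1,2,3,4,5,6,7,8}
Removing edge (0,5): not a bridge — component count unchanged at 1.
New components: {0,1,2,3,4,5,6,7,8}
Are 5 and 6 in the same component? yes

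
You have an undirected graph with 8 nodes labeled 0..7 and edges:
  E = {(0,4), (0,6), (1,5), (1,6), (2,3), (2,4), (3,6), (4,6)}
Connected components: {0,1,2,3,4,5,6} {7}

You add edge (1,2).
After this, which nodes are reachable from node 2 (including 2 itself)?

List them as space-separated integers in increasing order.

Before: nodes reachable from 2: {0,1,2,3,4,5,6}
Adding (1,2): both endpoints already in same component. Reachability from 2 unchanged.
After: nodes reachable from 2: {0,1,2,3,4,5,6}

Answer: 0 1 2 3 4 5 6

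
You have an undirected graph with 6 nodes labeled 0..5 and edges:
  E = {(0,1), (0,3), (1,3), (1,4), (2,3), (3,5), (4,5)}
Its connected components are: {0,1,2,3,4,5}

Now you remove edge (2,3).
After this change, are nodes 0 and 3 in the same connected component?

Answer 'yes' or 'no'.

Answer: yes

Derivation:
Initial components: {0,1,2,3,4,5}
Removing edge (2,3): it was a bridge — component count 1 -> 2.
New components: {0,1,3,4,5} {2}
Are 0 and 3 in the same component? yes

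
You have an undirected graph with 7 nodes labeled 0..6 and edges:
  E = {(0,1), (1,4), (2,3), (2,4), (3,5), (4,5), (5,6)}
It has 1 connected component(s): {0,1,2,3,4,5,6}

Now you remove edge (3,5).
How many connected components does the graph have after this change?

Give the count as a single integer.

Initial component count: 1
Remove (3,5): not a bridge. Count unchanged: 1.
  After removal, components: {0,1,2,3,4,5,6}
New component count: 1

Answer: 1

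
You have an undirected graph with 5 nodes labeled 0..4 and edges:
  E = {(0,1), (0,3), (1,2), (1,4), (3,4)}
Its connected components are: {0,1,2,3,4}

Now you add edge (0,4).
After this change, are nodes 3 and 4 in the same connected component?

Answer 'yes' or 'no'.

Answer: yes

Derivation:
Initial components: {0,1,2,3,4}
Adding edge (0,4): both already in same component {0,1,2,3,4}. No change.
New components: {0,1,2,3,4}
Are 3 and 4 in the same component? yes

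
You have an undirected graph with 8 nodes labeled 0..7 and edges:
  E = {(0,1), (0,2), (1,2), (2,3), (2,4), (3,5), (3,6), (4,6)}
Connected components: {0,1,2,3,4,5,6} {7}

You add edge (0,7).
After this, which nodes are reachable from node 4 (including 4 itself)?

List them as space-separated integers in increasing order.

Before: nodes reachable from 4: {0,1,2,3,4,5,6}
Adding (0,7): merges 4's component with another. Reachability grows.
After: nodes reachable from 4: {0,1,2,3,4,5,6,7}

Answer: 0 1 2 3 4 5 6 7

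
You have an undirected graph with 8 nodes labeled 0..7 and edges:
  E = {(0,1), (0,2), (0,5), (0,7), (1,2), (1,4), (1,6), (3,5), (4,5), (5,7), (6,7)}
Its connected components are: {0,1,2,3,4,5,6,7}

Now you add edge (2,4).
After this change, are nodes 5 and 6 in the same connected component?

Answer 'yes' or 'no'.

Initial components: {0,1,2,3,4,5,6,7}
Adding edge (2,4): both already in same component {0,1,2,3,4,5,6,7}. No change.
New components: {0,1,2,3,4,5,6,7}
Are 5 and 6 in the same component? yes

Answer: yes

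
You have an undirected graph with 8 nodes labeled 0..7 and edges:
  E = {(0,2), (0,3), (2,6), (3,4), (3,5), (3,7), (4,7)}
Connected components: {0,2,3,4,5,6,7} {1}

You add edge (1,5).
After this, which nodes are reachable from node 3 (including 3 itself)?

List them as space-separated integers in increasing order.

Answer: 0 1 2 3 4 5 6 7

Derivation:
Before: nodes reachable from 3: {0,2,3,4,5,6,7}
Adding (1,5): merges 3's component with another. Reachability grows.
After: nodes reachable from 3: {0,1,2,3,4,5,6,7}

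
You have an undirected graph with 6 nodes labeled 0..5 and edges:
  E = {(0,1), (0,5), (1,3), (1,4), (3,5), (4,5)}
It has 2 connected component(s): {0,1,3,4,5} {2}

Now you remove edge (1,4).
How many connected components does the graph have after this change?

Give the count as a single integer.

Answer: 2

Derivation:
Initial component count: 2
Remove (1,4): not a bridge. Count unchanged: 2.
  After removal, components: {0,1,3,4,5} {2}
New component count: 2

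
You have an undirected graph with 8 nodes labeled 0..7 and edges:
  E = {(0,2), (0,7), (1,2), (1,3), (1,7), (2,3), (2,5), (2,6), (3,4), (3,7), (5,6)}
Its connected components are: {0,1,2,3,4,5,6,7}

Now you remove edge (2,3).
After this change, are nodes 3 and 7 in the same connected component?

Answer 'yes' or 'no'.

Initial components: {0,1,2,3,4,5,6,7}
Removing edge (2,3): not a bridge — component count unchanged at 1.
New components: {0,1,2,3,4,5,6,7}
Are 3 and 7 in the same component? yes

Answer: yes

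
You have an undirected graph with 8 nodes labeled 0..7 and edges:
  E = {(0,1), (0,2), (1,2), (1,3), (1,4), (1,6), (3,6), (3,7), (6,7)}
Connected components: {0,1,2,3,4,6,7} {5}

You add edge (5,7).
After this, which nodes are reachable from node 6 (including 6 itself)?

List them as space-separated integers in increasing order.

Before: nodes reachable from 6: {0,1,2,3,4,6,7}
Adding (5,7): merges 6's component with another. Reachability grows.
After: nodes reachable from 6: {0,1,2,3,4,5,6,7}

Answer: 0 1 2 3 4 5 6 7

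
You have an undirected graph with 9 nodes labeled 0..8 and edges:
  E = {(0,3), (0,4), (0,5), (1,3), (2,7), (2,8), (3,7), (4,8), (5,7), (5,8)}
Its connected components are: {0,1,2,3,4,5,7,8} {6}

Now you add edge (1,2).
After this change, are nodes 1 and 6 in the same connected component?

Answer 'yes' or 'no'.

Initial components: {0,1,2,3,4,5,7,8} {6}
Adding edge (1,2): both already in same component {0,1,2,3,4,5,7,8}. No change.
New components: {0,1,2,3,4,5,7,8} {6}
Are 1 and 6 in the same component? no

Answer: no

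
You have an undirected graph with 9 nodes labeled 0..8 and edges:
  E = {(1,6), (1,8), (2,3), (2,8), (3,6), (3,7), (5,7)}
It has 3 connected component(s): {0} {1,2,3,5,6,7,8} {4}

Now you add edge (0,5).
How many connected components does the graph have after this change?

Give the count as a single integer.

Answer: 2

Derivation:
Initial component count: 3
Add (0,5): merges two components. Count decreases: 3 -> 2.
New component count: 2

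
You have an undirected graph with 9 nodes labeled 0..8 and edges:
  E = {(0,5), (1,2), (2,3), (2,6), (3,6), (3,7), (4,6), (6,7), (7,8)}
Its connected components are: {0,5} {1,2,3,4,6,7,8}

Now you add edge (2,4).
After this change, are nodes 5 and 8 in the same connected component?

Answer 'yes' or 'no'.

Answer: no

Derivation:
Initial components: {0,5} {1,2,3,4,6,7,8}
Adding edge (2,4): both already in same component {1,2,3,4,6,7,8}. No change.
New components: {0,5} {1,2,3,4,6,7,8}
Are 5 and 8 in the same component? no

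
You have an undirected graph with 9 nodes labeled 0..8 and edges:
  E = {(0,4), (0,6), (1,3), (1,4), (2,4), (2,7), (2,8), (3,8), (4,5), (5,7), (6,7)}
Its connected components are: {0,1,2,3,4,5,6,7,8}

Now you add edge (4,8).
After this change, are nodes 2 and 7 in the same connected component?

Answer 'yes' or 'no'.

Initial components: {0,1,2,3,4,5,6,7,8}
Adding edge (4,8): both already in same component {0,1,2,3,4,5,6,7,8}. No change.
New components: {0,1,2,3,4,5,6,7,8}
Are 2 and 7 in the same component? yes

Answer: yes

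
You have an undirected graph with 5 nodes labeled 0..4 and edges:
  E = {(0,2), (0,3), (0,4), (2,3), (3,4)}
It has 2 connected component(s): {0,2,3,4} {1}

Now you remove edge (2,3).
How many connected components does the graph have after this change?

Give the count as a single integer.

Initial component count: 2
Remove (2,3): not a bridge. Count unchanged: 2.
  After removal, components: {0,2,3,4} {1}
New component count: 2

Answer: 2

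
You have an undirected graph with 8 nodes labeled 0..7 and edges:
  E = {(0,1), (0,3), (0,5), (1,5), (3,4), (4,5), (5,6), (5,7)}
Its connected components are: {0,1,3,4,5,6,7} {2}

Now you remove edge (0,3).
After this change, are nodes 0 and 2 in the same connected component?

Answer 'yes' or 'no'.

Initial components: {0,1,3,4,5,6,7} {2}
Removing edge (0,3): not a bridge — component count unchanged at 2.
New components: {0,1,3,4,5,6,7} {2}
Are 0 and 2 in the same component? no

Answer: no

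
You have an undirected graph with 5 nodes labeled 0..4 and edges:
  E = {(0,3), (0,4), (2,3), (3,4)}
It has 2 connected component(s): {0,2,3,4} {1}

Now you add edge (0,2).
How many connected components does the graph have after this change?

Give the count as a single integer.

Answer: 2

Derivation:
Initial component count: 2
Add (0,2): endpoints already in same component. Count unchanged: 2.
New component count: 2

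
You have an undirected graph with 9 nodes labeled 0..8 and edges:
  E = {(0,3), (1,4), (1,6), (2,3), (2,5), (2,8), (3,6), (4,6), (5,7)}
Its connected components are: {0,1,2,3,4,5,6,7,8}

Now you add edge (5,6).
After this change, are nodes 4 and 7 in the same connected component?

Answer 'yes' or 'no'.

Initial components: {0,1,2,3,4,5,6,7,8}
Adding edge (5,6): both already in same component {0,1,2,3,4,5,6,7,8}. No change.
New components: {0,1,2,3,4,5,6,7,8}
Are 4 and 7 in the same component? yes

Answer: yes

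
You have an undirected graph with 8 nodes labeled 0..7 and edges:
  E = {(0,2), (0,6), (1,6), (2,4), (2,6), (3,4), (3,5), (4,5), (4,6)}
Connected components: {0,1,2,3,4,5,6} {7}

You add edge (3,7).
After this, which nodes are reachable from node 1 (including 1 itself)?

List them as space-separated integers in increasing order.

Answer: 0 1 2 3 4 5 6 7

Derivation:
Before: nodes reachable from 1: {0,1,2,3,4,5,6}
Adding (3,7): merges 1's component with another. Reachability grows.
After: nodes reachable from 1: {0,1,2,3,4,5,6,7}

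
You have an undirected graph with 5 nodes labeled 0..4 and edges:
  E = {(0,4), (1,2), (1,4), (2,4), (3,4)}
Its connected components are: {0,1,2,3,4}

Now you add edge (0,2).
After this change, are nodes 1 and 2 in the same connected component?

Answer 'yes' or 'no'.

Answer: yes

Derivation:
Initial components: {0,1,2,3,4}
Adding edge (0,2): both already in same component {0,1,2,3,4}. No change.
New components: {0,1,2,3,4}
Are 1 and 2 in the same component? yes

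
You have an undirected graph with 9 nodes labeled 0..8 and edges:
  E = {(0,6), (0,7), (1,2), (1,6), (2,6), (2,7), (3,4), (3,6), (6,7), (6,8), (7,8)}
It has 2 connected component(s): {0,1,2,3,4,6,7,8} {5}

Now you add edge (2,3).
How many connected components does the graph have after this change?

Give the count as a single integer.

Answer: 2

Derivation:
Initial component count: 2
Add (2,3): endpoints already in same component. Count unchanged: 2.
New component count: 2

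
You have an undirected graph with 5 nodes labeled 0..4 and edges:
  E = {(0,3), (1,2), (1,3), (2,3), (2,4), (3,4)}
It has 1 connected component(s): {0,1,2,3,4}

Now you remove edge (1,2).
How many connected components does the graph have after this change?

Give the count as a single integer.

Initial component count: 1
Remove (1,2): not a bridge. Count unchanged: 1.
  After removal, components: {0,1,2,3,4}
New component count: 1

Answer: 1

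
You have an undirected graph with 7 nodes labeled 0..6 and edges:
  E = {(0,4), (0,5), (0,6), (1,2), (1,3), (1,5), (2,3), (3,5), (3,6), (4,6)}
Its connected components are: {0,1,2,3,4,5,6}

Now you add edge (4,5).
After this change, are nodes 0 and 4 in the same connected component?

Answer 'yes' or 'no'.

Initial components: {0,1,2,3,4,5,6}
Adding edge (4,5): both already in same component {0,1,2,3,4,5,6}. No change.
New components: {0,1,2,3,4,5,6}
Are 0 and 4 in the same component? yes

Answer: yes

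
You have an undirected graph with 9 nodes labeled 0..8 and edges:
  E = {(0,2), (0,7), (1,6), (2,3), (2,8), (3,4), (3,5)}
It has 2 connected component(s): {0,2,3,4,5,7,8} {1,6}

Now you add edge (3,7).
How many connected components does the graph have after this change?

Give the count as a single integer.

Initial component count: 2
Add (3,7): endpoints already in same component. Count unchanged: 2.
New component count: 2

Answer: 2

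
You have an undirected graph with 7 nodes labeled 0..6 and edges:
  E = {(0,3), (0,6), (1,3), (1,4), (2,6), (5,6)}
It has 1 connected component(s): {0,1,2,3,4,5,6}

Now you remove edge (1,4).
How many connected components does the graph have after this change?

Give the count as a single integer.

Initial component count: 1
Remove (1,4): it was a bridge. Count increases: 1 -> 2.
  After removal, components: {0,1,2,3,5,6} {4}
New component count: 2

Answer: 2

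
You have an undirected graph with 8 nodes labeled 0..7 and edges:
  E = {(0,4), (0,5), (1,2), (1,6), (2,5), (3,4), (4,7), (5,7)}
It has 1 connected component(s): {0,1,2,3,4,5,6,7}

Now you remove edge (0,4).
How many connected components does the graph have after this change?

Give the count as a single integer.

Initial component count: 1
Remove (0,4): not a bridge. Count unchanged: 1.
  After removal, components: {0,1,2,3,4,5,6,7}
New component count: 1

Answer: 1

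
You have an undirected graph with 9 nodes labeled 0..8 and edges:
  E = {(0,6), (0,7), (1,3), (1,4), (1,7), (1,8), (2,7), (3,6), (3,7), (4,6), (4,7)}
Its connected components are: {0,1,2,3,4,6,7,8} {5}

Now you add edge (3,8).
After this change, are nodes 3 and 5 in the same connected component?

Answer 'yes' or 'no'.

Initial components: {0,1,2,3,4,6,7,8} {5}
Adding edge (3,8): both already in same component {0,1,2,3,4,6,7,8}. No change.
New components: {0,1,2,3,4,6,7,8} {5}
Are 3 and 5 in the same component? no

Answer: no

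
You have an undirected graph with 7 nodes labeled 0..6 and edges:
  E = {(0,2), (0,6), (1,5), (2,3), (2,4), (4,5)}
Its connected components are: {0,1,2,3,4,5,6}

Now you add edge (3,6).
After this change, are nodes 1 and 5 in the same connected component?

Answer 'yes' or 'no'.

Answer: yes

Derivation:
Initial components: {0,1,2,3,4,5,6}
Adding edge (3,6): both already in same component {0,1,2,3,4,5,6}. No change.
New components: {0,1,2,3,4,5,6}
Are 1 and 5 in the same component? yes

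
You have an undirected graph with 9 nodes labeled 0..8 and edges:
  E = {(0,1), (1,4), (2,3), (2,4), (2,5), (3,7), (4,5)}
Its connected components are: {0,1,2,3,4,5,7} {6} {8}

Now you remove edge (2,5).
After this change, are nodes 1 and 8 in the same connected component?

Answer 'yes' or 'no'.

Answer: no

Derivation:
Initial components: {0,1,2,3,4,5,7} {6} {8}
Removing edge (2,5): not a bridge — component count unchanged at 3.
New components: {0,1,2,3,4,5,7} {6} {8}
Are 1 and 8 in the same component? no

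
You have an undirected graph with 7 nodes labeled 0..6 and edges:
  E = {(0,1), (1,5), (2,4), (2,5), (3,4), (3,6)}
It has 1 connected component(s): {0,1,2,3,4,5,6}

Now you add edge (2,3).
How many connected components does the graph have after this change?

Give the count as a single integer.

Answer: 1

Derivation:
Initial component count: 1
Add (2,3): endpoints already in same component. Count unchanged: 1.
New component count: 1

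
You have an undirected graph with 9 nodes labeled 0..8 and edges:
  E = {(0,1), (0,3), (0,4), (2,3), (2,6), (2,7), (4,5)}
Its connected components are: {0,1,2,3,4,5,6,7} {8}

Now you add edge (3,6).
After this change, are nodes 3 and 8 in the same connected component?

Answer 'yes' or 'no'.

Initial components: {0,1,2,3,4,5,6,7} {8}
Adding edge (3,6): both already in same component {0,1,2,3,4,5,6,7}. No change.
New components: {0,1,2,3,4,5,6,7} {8}
Are 3 and 8 in the same component? no

Answer: no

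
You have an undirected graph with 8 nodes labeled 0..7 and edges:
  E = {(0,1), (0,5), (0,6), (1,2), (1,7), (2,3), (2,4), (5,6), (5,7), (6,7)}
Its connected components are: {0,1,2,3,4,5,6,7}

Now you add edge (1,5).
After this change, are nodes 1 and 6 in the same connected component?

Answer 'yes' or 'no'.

Answer: yes

Derivation:
Initial components: {0,1,2,3,4,5,6,7}
Adding edge (1,5): both already in same component {0,1,2,3,4,5,6,7}. No change.
New components: {0,1,2,3,4,5,6,7}
Are 1 and 6 in the same component? yes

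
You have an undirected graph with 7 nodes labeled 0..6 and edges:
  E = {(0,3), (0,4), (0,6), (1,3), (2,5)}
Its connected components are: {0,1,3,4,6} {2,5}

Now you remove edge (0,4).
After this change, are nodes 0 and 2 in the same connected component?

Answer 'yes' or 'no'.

Answer: no

Derivation:
Initial components: {0,1,3,4,6} {2,5}
Removing edge (0,4): it was a bridge — component count 2 -> 3.
New components: {0,1,3,6} {2,5} {4}
Are 0 and 2 in the same component? no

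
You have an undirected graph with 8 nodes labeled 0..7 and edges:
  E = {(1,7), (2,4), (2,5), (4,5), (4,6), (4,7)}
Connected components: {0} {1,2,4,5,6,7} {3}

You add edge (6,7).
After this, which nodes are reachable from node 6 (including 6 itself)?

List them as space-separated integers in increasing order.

Before: nodes reachable from 6: {1,2,4,5,6,7}
Adding (6,7): both endpoints already in same component. Reachability from 6 unchanged.
After: nodes reachable from 6: {1,2,4,5,6,7}

Answer: 1 2 4 5 6 7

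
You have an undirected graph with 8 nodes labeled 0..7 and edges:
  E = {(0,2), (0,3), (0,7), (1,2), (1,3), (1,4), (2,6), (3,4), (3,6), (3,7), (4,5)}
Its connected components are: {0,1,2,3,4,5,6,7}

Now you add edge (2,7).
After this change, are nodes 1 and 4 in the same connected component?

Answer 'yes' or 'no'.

Answer: yes

Derivation:
Initial components: {0,1,2,3,4,5,6,7}
Adding edge (2,7): both already in same component {0,1,2,3,4,5,6,7}. No change.
New components: {0,1,2,3,4,5,6,7}
Are 1 and 4 in the same component? yes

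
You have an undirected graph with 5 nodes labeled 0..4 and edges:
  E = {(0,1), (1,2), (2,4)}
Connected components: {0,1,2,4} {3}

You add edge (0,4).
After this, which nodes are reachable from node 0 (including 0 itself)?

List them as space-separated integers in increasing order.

Answer: 0 1 2 4

Derivation:
Before: nodes reachable from 0: {0,1,2,4}
Adding (0,4): both endpoints already in same component. Reachability from 0 unchanged.
After: nodes reachable from 0: {0,1,2,4}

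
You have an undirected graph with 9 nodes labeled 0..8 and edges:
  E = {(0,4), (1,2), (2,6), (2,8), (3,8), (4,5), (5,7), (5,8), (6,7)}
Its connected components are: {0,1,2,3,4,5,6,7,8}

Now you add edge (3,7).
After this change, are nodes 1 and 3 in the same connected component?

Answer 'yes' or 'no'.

Answer: yes

Derivation:
Initial components: {0,1,2,3,4,5,6,7,8}
Adding edge (3,7): both already in same component {0,1,2,3,4,5,6,7,8}. No change.
New components: {0,1,2,3,4,5,6,7,8}
Are 1 and 3 in the same component? yes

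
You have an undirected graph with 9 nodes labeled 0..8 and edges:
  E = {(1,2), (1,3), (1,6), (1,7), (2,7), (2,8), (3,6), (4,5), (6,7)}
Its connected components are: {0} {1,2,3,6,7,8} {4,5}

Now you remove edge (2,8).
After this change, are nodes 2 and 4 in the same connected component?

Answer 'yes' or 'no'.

Initial components: {0} {1,2,3,6,7,8} {4,5}
Removing edge (2,8): it was a bridge — component count 3 -> 4.
New components: {0} {1,2,3,6,7} {4,5} {8}
Are 2 and 4 in the same component? no

Answer: no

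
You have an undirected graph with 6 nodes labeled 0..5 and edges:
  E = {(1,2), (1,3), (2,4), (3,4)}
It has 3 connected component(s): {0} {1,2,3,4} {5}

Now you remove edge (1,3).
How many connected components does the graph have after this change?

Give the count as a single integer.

Answer: 3

Derivation:
Initial component count: 3
Remove (1,3): not a bridge. Count unchanged: 3.
  After removal, components: {0} {1,2,3,4} {5}
New component count: 3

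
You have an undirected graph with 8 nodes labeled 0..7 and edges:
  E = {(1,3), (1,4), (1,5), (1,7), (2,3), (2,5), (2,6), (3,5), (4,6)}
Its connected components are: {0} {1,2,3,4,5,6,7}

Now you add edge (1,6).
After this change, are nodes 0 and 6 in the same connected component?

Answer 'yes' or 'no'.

Answer: no

Derivation:
Initial components: {0} {1,2,3,4,5,6,7}
Adding edge (1,6): both already in same component {1,2,3,4,5,6,7}. No change.
New components: {0} {1,2,3,4,5,6,7}
Are 0 and 6 in the same component? no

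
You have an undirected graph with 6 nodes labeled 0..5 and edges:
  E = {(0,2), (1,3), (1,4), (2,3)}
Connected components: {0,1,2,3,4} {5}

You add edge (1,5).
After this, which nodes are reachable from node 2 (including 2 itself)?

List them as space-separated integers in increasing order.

Answer: 0 1 2 3 4 5

Derivation:
Before: nodes reachable from 2: {0,1,2,3,4}
Adding (1,5): merges 2's component with another. Reachability grows.
After: nodes reachable from 2: {0,1,2,3,4,5}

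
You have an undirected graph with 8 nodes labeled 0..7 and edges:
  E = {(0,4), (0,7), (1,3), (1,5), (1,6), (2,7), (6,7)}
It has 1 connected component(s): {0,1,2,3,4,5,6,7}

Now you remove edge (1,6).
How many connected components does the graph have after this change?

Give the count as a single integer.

Initial component count: 1
Remove (1,6): it was a bridge. Count increases: 1 -> 2.
  After removal, components: {0,2,4,6,7} {1,3,5}
New component count: 2

Answer: 2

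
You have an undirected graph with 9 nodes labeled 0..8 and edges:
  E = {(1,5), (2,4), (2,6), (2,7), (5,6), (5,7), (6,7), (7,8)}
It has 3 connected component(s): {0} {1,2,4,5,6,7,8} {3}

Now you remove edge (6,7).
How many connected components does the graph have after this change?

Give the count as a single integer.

Answer: 3

Derivation:
Initial component count: 3
Remove (6,7): not a bridge. Count unchanged: 3.
  After removal, components: {0} {1,2,4,5,6,7,8} {3}
New component count: 3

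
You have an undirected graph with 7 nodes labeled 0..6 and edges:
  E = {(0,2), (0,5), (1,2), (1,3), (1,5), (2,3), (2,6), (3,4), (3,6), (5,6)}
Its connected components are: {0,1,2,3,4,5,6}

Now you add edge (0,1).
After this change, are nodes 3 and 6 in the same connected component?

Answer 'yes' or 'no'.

Initial components: {0,1,2,3,4,5,6}
Adding edge (0,1): both already in same component {0,1,2,3,4,5,6}. No change.
New components: {0,1,2,3,4,5,6}
Are 3 and 6 in the same component? yes

Answer: yes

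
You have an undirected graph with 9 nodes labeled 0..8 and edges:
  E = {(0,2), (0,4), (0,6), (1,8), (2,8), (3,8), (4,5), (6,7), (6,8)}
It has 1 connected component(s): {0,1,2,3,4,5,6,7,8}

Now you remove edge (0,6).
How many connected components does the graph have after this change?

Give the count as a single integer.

Answer: 1

Derivation:
Initial component count: 1
Remove (0,6): not a bridge. Count unchanged: 1.
  After removal, components: {0,1,2,3,4,5,6,7,8}
New component count: 1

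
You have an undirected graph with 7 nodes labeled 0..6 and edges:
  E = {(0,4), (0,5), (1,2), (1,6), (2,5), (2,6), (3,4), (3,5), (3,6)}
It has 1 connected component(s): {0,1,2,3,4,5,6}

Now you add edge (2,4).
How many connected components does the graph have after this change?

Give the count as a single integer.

Initial component count: 1
Add (2,4): endpoints already in same component. Count unchanged: 1.
New component count: 1

Answer: 1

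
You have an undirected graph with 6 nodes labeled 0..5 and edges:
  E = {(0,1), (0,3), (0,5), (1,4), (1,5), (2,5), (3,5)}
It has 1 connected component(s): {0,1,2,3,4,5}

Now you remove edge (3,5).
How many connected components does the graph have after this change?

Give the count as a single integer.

Initial component count: 1
Remove (3,5): not a bridge. Count unchanged: 1.
  After removal, components: {0,1,2,3,4,5}
New component count: 1

Answer: 1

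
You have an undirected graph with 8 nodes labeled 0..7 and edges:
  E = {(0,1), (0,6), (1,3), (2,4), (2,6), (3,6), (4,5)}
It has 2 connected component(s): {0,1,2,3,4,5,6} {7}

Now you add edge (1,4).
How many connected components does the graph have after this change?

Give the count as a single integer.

Answer: 2

Derivation:
Initial component count: 2
Add (1,4): endpoints already in same component. Count unchanged: 2.
New component count: 2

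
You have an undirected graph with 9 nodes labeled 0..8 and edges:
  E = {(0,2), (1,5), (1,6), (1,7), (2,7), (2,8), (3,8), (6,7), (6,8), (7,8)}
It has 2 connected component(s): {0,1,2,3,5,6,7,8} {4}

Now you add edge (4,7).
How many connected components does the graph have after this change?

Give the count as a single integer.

Answer: 1

Derivation:
Initial component count: 2
Add (4,7): merges two components. Count decreases: 2 -> 1.
New component count: 1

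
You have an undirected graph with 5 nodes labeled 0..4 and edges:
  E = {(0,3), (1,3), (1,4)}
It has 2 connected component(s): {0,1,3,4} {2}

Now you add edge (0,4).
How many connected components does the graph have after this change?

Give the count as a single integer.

Answer: 2

Derivation:
Initial component count: 2
Add (0,4): endpoints already in same component. Count unchanged: 2.
New component count: 2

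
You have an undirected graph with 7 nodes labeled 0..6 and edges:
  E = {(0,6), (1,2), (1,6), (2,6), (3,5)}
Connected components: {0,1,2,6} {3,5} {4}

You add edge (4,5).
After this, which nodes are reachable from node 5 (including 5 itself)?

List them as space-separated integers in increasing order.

Answer: 3 4 5

Derivation:
Before: nodes reachable from 5: {3,5}
Adding (4,5): merges 5's component with another. Reachability grows.
After: nodes reachable from 5: {3,4,5}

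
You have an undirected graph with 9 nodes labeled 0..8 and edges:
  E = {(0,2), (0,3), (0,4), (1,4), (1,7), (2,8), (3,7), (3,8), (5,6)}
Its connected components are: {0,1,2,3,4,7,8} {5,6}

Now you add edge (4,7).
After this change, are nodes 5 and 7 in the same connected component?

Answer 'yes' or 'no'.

Initial components: {0,1,2,3,4,7,8} {5,6}
Adding edge (4,7): both already in same component {0,1,2,3,4,7,8}. No change.
New components: {0,1,2,3,4,7,8} {5,6}
Are 5 and 7 in the same component? no

Answer: no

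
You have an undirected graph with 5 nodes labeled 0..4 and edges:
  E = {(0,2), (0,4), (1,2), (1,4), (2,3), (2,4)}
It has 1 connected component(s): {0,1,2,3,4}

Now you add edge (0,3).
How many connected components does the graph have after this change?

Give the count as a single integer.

Answer: 1

Derivation:
Initial component count: 1
Add (0,3): endpoints already in same component. Count unchanged: 1.
New component count: 1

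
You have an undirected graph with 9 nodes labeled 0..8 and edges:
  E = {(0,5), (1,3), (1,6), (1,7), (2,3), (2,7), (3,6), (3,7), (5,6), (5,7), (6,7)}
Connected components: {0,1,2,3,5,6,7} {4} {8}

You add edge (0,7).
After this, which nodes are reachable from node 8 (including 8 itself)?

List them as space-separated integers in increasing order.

Before: nodes reachable from 8: {8}
Adding (0,7): both endpoints already in same component. Reachability from 8 unchanged.
After: nodes reachable from 8: {8}

Answer: 8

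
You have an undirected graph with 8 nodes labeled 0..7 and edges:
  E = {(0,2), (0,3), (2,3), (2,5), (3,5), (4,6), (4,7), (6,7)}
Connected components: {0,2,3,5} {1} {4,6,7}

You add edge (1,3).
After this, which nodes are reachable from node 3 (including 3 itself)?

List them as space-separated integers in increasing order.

Before: nodes reachable from 3: {0,2,3,5}
Adding (1,3): merges 3's component with another. Reachability grows.
After: nodes reachable from 3: {0,1,2,3,5}

Answer: 0 1 2 3 5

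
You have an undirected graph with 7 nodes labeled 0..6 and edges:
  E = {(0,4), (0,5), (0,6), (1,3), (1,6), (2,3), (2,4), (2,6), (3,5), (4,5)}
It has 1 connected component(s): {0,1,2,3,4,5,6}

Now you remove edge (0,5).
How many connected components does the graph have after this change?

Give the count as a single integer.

Initial component count: 1
Remove (0,5): not a bridge. Count unchanged: 1.
  After removal, components: {0,1,2,3,4,5,6}
New component count: 1

Answer: 1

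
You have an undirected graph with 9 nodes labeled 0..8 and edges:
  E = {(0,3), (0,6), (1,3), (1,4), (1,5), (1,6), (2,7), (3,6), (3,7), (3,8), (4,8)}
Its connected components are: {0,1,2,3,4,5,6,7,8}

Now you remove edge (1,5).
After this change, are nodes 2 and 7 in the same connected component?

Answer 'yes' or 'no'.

Initial components: {0,1,2,3,4,5,6,7,8}
Removing edge (1,5): it was a bridge — component count 1 -> 2.
New components: {0,1,2,3,4,6,7,8} {5}
Are 2 and 7 in the same component? yes

Answer: yes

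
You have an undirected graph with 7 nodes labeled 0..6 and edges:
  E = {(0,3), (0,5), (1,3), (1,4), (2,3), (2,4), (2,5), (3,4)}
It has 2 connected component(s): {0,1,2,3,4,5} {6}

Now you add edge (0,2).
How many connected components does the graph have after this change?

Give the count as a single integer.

Initial component count: 2
Add (0,2): endpoints already in same component. Count unchanged: 2.
New component count: 2

Answer: 2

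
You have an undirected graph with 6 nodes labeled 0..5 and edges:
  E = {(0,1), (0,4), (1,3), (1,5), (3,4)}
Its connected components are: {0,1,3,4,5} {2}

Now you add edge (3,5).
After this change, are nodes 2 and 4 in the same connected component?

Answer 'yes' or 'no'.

Initial components: {0,1,3,4,5} {2}
Adding edge (3,5): both already in same component {0,1,3,4,5}. No change.
New components: {0,1,3,4,5} {2}
Are 2 and 4 in the same component? no

Answer: no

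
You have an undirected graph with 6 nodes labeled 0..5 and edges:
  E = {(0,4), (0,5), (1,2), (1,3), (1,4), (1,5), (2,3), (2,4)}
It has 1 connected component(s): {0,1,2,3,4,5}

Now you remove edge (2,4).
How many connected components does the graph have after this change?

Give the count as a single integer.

Answer: 1

Derivation:
Initial component count: 1
Remove (2,4): not a bridge. Count unchanged: 1.
  After removal, components: {0,1,2,3,4,5}
New component count: 1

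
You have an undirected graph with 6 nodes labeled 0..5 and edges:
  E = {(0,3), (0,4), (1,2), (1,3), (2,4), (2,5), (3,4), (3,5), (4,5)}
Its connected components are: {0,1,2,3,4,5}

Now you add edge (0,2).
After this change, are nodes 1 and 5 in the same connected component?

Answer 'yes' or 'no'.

Answer: yes

Derivation:
Initial components: {0,1,2,3,4,5}
Adding edge (0,2): both already in same component {0,1,2,3,4,5}. No change.
New components: {0,1,2,3,4,5}
Are 1 and 5 in the same component? yes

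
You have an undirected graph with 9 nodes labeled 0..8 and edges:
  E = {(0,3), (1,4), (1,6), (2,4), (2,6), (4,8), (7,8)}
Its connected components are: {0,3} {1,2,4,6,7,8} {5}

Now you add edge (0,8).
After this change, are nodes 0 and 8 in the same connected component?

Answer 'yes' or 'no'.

Answer: yes

Derivation:
Initial components: {0,3} {1,2,4,6,7,8} {5}
Adding edge (0,8): merges {0,3} and {1,2,4,6,7,8}.
New components: {0,1,2,3,4,6,7,8} {5}
Are 0 and 8 in the same component? yes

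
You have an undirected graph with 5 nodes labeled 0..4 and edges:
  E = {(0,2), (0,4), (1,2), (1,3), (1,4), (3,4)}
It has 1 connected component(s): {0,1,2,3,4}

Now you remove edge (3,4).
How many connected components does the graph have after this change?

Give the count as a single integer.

Initial component count: 1
Remove (3,4): not a bridge. Count unchanged: 1.
  After removal, components: {0,1,2,3,4}
New component count: 1

Answer: 1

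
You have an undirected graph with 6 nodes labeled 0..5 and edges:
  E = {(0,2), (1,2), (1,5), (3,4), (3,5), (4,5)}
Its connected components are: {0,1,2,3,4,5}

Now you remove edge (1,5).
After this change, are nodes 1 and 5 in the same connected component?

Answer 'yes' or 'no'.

Answer: no

Derivation:
Initial components: {0,1,2,3,4,5}
Removing edge (1,5): it was a bridge — component count 1 -> 2.
New components: {0,1,2} {3,4,5}
Are 1 and 5 in the same component? no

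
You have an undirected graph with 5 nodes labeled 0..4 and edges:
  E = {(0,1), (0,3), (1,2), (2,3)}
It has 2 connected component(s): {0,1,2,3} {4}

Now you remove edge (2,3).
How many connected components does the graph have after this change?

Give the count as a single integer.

Answer: 2

Derivation:
Initial component count: 2
Remove (2,3): not a bridge. Count unchanged: 2.
  After removal, components: {0,1,2,3} {4}
New component count: 2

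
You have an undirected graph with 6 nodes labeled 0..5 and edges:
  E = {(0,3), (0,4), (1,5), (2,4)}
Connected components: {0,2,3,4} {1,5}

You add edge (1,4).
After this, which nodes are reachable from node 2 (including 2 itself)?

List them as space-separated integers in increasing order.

Answer: 0 1 2 3 4 5

Derivation:
Before: nodes reachable from 2: {0,2,3,4}
Adding (1,4): merges 2's component with another. Reachability grows.
After: nodes reachable from 2: {0,1,2,3,4,5}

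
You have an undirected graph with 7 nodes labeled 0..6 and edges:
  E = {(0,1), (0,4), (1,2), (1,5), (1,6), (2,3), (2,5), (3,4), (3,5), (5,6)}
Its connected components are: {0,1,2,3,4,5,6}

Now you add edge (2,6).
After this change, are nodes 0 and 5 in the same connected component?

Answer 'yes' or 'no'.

Initial components: {0,1,2,3,4,5,6}
Adding edge (2,6): both already in same component {0,1,2,3,4,5,6}. No change.
New components: {0,1,2,3,4,5,6}
Are 0 and 5 in the same component? yes

Answer: yes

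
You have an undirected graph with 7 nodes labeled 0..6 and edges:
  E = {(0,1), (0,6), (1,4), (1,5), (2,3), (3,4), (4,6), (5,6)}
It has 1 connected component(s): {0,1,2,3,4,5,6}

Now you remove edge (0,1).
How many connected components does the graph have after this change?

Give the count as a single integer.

Initial component count: 1
Remove (0,1): not a bridge. Count unchanged: 1.
  After removal, components: {0,1,2,3,4,5,6}
New component count: 1

Answer: 1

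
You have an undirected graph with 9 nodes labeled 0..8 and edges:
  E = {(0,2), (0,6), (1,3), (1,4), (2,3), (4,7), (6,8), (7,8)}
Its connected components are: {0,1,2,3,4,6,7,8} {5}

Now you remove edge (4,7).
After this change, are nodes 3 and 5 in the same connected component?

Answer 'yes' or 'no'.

Initial components: {0,1,2,3,4,6,7,8} {5}
Removing edge (4,7): not a bridge — component count unchanged at 2.
New components: {0,1,2,3,4,6,7,8} {5}
Are 3 and 5 in the same component? no

Answer: no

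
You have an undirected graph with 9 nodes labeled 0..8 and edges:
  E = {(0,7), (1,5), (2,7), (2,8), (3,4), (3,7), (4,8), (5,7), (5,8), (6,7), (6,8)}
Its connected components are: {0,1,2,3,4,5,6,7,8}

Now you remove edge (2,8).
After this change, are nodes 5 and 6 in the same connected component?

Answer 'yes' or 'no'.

Initial components: {0,1,2,3,4,5,6,7,8}
Removing edge (2,8): not a bridge — component count unchanged at 1.
New components: {0,1,2,3,4,5,6,7,8}
Are 5 and 6 in the same component? yes

Answer: yes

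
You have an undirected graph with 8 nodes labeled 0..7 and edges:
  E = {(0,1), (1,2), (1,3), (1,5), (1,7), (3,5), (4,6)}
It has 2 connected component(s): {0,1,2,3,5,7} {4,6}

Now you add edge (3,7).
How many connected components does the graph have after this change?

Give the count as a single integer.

Answer: 2

Derivation:
Initial component count: 2
Add (3,7): endpoints already in same component. Count unchanged: 2.
New component count: 2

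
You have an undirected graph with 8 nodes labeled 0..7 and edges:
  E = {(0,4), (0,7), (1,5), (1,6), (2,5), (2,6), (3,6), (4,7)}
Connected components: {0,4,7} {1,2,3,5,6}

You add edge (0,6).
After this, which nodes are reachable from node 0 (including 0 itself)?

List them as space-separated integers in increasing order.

Answer: 0 1 2 3 4 5 6 7

Derivation:
Before: nodes reachable from 0: {0,4,7}
Adding (0,6): merges 0's component with another. Reachability grows.
After: nodes reachable from 0: {0,1,2,3,4,5,6,7}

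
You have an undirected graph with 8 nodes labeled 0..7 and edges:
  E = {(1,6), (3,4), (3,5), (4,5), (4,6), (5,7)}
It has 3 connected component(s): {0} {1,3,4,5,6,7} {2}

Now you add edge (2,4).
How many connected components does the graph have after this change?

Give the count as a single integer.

Answer: 2

Derivation:
Initial component count: 3
Add (2,4): merges two components. Count decreases: 3 -> 2.
New component count: 2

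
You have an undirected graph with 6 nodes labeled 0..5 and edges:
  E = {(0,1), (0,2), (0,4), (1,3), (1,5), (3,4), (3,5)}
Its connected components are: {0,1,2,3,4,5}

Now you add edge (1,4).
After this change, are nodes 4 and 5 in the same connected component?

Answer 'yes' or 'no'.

Initial components: {0,1,2,3,4,5}
Adding edge (1,4): both already in same component {0,1,2,3,4,5}. No change.
New components: {0,1,2,3,4,5}
Are 4 and 5 in the same component? yes

Answer: yes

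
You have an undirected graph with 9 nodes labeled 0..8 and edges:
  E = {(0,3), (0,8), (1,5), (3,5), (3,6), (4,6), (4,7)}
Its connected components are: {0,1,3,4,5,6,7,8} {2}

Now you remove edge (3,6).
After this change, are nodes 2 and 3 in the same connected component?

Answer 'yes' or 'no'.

Answer: no

Derivation:
Initial components: {0,1,3,4,5,6,7,8} {2}
Removing edge (3,6): it was a bridge — component count 2 -> 3.
New components: {0,1,3,5,8} {2} {4,6,7}
Are 2 and 3 in the same component? no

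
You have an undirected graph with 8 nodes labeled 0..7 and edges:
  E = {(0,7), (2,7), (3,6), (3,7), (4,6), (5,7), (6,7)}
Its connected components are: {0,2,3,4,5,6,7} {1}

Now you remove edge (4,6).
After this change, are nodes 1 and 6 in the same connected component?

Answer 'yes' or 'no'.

Initial components: {0,2,3,4,5,6,7} {1}
Removing edge (4,6): it was a bridge — component count 2 -> 3.
New components: {0,2,3,5,6,7} {1} {4}
Are 1 and 6 in the same component? no

Answer: no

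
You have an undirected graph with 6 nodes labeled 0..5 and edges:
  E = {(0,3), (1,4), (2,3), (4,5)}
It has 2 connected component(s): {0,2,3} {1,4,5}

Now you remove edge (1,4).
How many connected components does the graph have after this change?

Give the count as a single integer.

Initial component count: 2
Remove (1,4): it was a bridge. Count increases: 2 -> 3.
  After removal, components: {0,2,3} {1} {4,5}
New component count: 3

Answer: 3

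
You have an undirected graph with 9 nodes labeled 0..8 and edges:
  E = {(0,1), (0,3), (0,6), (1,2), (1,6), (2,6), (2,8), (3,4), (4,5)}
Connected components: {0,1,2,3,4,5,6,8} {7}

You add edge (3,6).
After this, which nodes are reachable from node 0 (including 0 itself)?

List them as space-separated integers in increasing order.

Answer: 0 1 2 3 4 5 6 8

Derivation:
Before: nodes reachable from 0: {0,1,2,3,4,5,6,8}
Adding (3,6): both endpoints already in same component. Reachability from 0 unchanged.
After: nodes reachable from 0: {0,1,2,3,4,5,6,8}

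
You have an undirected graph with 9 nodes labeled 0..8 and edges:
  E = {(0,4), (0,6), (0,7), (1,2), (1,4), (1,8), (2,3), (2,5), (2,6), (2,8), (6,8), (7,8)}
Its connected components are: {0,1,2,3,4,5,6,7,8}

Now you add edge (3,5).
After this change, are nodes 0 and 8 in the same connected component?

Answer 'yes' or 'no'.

Initial components: {0,1,2,3,4,5,6,7,8}
Adding edge (3,5): both already in same component {0,1,2,3,4,5,6,7,8}. No change.
New components: {0,1,2,3,4,5,6,7,8}
Are 0 and 8 in the same component? yes

Answer: yes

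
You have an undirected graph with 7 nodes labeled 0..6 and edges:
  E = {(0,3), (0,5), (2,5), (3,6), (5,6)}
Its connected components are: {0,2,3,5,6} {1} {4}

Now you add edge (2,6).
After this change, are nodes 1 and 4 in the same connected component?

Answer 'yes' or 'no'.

Answer: no

Derivation:
Initial components: {0,2,3,5,6} {1} {4}
Adding edge (2,6): both already in same component {0,2,3,5,6}. No change.
New components: {0,2,3,5,6} {1} {4}
Are 1 and 4 in the same component? no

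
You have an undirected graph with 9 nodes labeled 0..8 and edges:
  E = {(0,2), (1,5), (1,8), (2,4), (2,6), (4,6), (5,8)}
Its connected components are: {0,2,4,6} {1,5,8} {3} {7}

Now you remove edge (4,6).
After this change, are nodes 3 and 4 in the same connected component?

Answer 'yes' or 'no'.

Answer: no

Derivation:
Initial components: {0,2,4,6} {1,5,8} {3} {7}
Removing edge (4,6): not a bridge — component count unchanged at 4.
New components: {0,2,4,6} {1,5,8} {3} {7}
Are 3 and 4 in the same component? no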